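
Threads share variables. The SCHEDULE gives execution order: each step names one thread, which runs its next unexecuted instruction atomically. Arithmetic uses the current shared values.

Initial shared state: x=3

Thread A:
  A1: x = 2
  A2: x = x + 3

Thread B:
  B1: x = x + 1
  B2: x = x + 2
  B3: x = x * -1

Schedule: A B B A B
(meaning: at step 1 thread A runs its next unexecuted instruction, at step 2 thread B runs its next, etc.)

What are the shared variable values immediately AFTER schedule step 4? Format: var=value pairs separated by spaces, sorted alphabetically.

Answer: x=8

Derivation:
Step 1: thread A executes A1 (x = 2). Shared: x=2. PCs: A@1 B@0
Step 2: thread B executes B1 (x = x + 1). Shared: x=3. PCs: A@1 B@1
Step 3: thread B executes B2 (x = x + 2). Shared: x=5. PCs: A@1 B@2
Step 4: thread A executes A2 (x = x + 3). Shared: x=8. PCs: A@2 B@2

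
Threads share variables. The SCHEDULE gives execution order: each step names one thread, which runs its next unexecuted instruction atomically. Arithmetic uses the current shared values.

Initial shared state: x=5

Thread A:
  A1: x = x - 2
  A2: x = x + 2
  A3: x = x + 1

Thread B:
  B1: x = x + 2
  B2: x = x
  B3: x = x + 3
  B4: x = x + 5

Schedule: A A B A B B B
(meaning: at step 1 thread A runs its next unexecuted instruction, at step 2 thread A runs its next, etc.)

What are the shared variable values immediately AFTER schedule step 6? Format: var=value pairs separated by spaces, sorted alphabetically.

Step 1: thread A executes A1 (x = x - 2). Shared: x=3. PCs: A@1 B@0
Step 2: thread A executes A2 (x = x + 2). Shared: x=5. PCs: A@2 B@0
Step 3: thread B executes B1 (x = x + 2). Shared: x=7. PCs: A@2 B@1
Step 4: thread A executes A3 (x = x + 1). Shared: x=8. PCs: A@3 B@1
Step 5: thread B executes B2 (x = x). Shared: x=8. PCs: A@3 B@2
Step 6: thread B executes B3 (x = x + 3). Shared: x=11. PCs: A@3 B@3

Answer: x=11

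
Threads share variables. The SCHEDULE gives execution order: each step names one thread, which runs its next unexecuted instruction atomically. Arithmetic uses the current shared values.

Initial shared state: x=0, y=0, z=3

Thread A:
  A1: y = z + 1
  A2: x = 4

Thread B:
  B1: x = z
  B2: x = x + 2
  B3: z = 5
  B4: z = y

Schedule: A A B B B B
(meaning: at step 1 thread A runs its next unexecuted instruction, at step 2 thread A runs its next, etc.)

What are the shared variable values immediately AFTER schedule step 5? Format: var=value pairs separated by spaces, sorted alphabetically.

Step 1: thread A executes A1 (y = z + 1). Shared: x=0 y=4 z=3. PCs: A@1 B@0
Step 2: thread A executes A2 (x = 4). Shared: x=4 y=4 z=3. PCs: A@2 B@0
Step 3: thread B executes B1 (x = z). Shared: x=3 y=4 z=3. PCs: A@2 B@1
Step 4: thread B executes B2 (x = x + 2). Shared: x=5 y=4 z=3. PCs: A@2 B@2
Step 5: thread B executes B3 (z = 5). Shared: x=5 y=4 z=5. PCs: A@2 B@3

Answer: x=5 y=4 z=5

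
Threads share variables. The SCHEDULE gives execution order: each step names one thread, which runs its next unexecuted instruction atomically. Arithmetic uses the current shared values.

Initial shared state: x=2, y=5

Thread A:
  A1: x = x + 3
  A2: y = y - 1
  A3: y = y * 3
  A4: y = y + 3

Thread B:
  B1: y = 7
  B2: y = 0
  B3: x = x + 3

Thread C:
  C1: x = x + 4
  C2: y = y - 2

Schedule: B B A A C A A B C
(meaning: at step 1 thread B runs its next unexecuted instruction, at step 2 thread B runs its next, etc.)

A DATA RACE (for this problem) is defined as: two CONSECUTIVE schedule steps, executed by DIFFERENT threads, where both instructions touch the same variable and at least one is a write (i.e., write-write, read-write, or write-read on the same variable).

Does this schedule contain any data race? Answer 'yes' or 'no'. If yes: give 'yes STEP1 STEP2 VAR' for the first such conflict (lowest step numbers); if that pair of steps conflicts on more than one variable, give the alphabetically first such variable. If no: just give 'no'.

Steps 1,2: same thread (B). No race.
Steps 2,3: B(r=-,w=y) vs A(r=x,w=x). No conflict.
Steps 3,4: same thread (A). No race.
Steps 4,5: A(r=y,w=y) vs C(r=x,w=x). No conflict.
Steps 5,6: C(r=x,w=x) vs A(r=y,w=y). No conflict.
Steps 6,7: same thread (A). No race.
Steps 7,8: A(r=y,w=y) vs B(r=x,w=x). No conflict.
Steps 8,9: B(r=x,w=x) vs C(r=y,w=y). No conflict.

Answer: no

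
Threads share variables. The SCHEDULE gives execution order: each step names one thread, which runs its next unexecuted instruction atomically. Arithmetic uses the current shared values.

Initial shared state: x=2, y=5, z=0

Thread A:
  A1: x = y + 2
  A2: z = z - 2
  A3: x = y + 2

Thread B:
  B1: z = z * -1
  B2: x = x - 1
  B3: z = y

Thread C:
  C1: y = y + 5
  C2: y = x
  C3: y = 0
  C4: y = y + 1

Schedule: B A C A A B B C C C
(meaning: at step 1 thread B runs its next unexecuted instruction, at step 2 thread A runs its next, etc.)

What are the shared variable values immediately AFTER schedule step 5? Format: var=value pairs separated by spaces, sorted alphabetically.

Step 1: thread B executes B1 (z = z * -1). Shared: x=2 y=5 z=0. PCs: A@0 B@1 C@0
Step 2: thread A executes A1 (x = y + 2). Shared: x=7 y=5 z=0. PCs: A@1 B@1 C@0
Step 3: thread C executes C1 (y = y + 5). Shared: x=7 y=10 z=0. PCs: A@1 B@1 C@1
Step 4: thread A executes A2 (z = z - 2). Shared: x=7 y=10 z=-2. PCs: A@2 B@1 C@1
Step 5: thread A executes A3 (x = y + 2). Shared: x=12 y=10 z=-2. PCs: A@3 B@1 C@1

Answer: x=12 y=10 z=-2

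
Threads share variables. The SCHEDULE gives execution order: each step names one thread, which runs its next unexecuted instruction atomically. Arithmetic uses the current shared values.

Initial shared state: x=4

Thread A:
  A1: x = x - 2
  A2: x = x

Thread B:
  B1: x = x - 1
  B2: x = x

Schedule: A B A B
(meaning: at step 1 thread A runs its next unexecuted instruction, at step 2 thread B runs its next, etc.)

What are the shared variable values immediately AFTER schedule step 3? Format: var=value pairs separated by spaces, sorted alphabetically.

Answer: x=1

Derivation:
Step 1: thread A executes A1 (x = x - 2). Shared: x=2. PCs: A@1 B@0
Step 2: thread B executes B1 (x = x - 1). Shared: x=1. PCs: A@1 B@1
Step 3: thread A executes A2 (x = x). Shared: x=1. PCs: A@2 B@1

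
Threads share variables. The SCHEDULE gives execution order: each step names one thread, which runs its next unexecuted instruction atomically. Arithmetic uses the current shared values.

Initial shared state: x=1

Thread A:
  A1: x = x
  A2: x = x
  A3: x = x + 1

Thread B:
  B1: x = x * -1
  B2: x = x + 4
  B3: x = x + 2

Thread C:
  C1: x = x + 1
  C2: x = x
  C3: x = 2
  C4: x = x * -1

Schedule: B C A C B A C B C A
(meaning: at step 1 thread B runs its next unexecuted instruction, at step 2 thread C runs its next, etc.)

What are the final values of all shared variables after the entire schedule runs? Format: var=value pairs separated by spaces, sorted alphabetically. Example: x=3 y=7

Answer: x=-3

Derivation:
Step 1: thread B executes B1 (x = x * -1). Shared: x=-1. PCs: A@0 B@1 C@0
Step 2: thread C executes C1 (x = x + 1). Shared: x=0. PCs: A@0 B@1 C@1
Step 3: thread A executes A1 (x = x). Shared: x=0. PCs: A@1 B@1 C@1
Step 4: thread C executes C2 (x = x). Shared: x=0. PCs: A@1 B@1 C@2
Step 5: thread B executes B2 (x = x + 4). Shared: x=4. PCs: A@1 B@2 C@2
Step 6: thread A executes A2 (x = x). Shared: x=4. PCs: A@2 B@2 C@2
Step 7: thread C executes C3 (x = 2). Shared: x=2. PCs: A@2 B@2 C@3
Step 8: thread B executes B3 (x = x + 2). Shared: x=4. PCs: A@2 B@3 C@3
Step 9: thread C executes C4 (x = x * -1). Shared: x=-4. PCs: A@2 B@3 C@4
Step 10: thread A executes A3 (x = x + 1). Shared: x=-3. PCs: A@3 B@3 C@4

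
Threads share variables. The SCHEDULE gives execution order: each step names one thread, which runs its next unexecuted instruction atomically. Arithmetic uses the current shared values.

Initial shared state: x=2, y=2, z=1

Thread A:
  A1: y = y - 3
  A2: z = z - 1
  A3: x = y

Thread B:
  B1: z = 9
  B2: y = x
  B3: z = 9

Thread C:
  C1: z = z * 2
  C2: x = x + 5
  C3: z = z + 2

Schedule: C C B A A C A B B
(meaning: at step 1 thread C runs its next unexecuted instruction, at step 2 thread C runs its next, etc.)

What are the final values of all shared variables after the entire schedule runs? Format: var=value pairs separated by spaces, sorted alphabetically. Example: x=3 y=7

Step 1: thread C executes C1 (z = z * 2). Shared: x=2 y=2 z=2. PCs: A@0 B@0 C@1
Step 2: thread C executes C2 (x = x + 5). Shared: x=7 y=2 z=2. PCs: A@0 B@0 C@2
Step 3: thread B executes B1 (z = 9). Shared: x=7 y=2 z=9. PCs: A@0 B@1 C@2
Step 4: thread A executes A1 (y = y - 3). Shared: x=7 y=-1 z=9. PCs: A@1 B@1 C@2
Step 5: thread A executes A2 (z = z - 1). Shared: x=7 y=-1 z=8. PCs: A@2 B@1 C@2
Step 6: thread C executes C3 (z = z + 2). Shared: x=7 y=-1 z=10. PCs: A@2 B@1 C@3
Step 7: thread A executes A3 (x = y). Shared: x=-1 y=-1 z=10. PCs: A@3 B@1 C@3
Step 8: thread B executes B2 (y = x). Shared: x=-1 y=-1 z=10. PCs: A@3 B@2 C@3
Step 9: thread B executes B3 (z = 9). Shared: x=-1 y=-1 z=9. PCs: A@3 B@3 C@3

Answer: x=-1 y=-1 z=9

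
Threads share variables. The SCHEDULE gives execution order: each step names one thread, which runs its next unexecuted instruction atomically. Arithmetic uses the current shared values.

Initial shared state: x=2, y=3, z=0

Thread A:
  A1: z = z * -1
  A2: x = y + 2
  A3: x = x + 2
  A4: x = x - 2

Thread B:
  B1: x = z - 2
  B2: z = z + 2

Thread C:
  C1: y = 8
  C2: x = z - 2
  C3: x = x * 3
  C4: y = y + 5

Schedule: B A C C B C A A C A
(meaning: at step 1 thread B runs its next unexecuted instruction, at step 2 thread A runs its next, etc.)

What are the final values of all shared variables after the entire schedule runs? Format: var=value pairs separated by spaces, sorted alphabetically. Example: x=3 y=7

Answer: x=10 y=13 z=2

Derivation:
Step 1: thread B executes B1 (x = z - 2). Shared: x=-2 y=3 z=0. PCs: A@0 B@1 C@0
Step 2: thread A executes A1 (z = z * -1). Shared: x=-2 y=3 z=0. PCs: A@1 B@1 C@0
Step 3: thread C executes C1 (y = 8). Shared: x=-2 y=8 z=0. PCs: A@1 B@1 C@1
Step 4: thread C executes C2 (x = z - 2). Shared: x=-2 y=8 z=0. PCs: A@1 B@1 C@2
Step 5: thread B executes B2 (z = z + 2). Shared: x=-2 y=8 z=2. PCs: A@1 B@2 C@2
Step 6: thread C executes C3 (x = x * 3). Shared: x=-6 y=8 z=2. PCs: A@1 B@2 C@3
Step 7: thread A executes A2 (x = y + 2). Shared: x=10 y=8 z=2. PCs: A@2 B@2 C@3
Step 8: thread A executes A3 (x = x + 2). Shared: x=12 y=8 z=2. PCs: A@3 B@2 C@3
Step 9: thread C executes C4 (y = y + 5). Shared: x=12 y=13 z=2. PCs: A@3 B@2 C@4
Step 10: thread A executes A4 (x = x - 2). Shared: x=10 y=13 z=2. PCs: A@4 B@2 C@4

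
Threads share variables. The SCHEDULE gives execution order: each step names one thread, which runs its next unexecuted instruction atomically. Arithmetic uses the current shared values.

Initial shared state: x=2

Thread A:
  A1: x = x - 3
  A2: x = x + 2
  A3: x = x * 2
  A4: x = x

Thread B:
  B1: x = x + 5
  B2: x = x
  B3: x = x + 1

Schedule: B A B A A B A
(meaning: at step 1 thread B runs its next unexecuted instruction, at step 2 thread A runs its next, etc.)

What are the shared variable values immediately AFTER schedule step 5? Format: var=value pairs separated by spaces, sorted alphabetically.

Step 1: thread B executes B1 (x = x + 5). Shared: x=7. PCs: A@0 B@1
Step 2: thread A executes A1 (x = x - 3). Shared: x=4. PCs: A@1 B@1
Step 3: thread B executes B2 (x = x). Shared: x=4. PCs: A@1 B@2
Step 4: thread A executes A2 (x = x + 2). Shared: x=6. PCs: A@2 B@2
Step 5: thread A executes A3 (x = x * 2). Shared: x=12. PCs: A@3 B@2

Answer: x=12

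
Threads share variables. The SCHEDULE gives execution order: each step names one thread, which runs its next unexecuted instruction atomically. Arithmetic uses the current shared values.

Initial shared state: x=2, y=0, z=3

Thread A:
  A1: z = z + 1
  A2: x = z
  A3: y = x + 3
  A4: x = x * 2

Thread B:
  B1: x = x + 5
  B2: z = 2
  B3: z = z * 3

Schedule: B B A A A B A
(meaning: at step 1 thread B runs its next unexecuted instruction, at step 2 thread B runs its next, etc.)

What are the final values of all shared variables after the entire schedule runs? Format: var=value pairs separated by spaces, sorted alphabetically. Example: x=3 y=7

Answer: x=6 y=6 z=9

Derivation:
Step 1: thread B executes B1 (x = x + 5). Shared: x=7 y=0 z=3. PCs: A@0 B@1
Step 2: thread B executes B2 (z = 2). Shared: x=7 y=0 z=2. PCs: A@0 B@2
Step 3: thread A executes A1 (z = z + 1). Shared: x=7 y=0 z=3. PCs: A@1 B@2
Step 4: thread A executes A2 (x = z). Shared: x=3 y=0 z=3. PCs: A@2 B@2
Step 5: thread A executes A3 (y = x + 3). Shared: x=3 y=6 z=3. PCs: A@3 B@2
Step 6: thread B executes B3 (z = z * 3). Shared: x=3 y=6 z=9. PCs: A@3 B@3
Step 7: thread A executes A4 (x = x * 2). Shared: x=6 y=6 z=9. PCs: A@4 B@3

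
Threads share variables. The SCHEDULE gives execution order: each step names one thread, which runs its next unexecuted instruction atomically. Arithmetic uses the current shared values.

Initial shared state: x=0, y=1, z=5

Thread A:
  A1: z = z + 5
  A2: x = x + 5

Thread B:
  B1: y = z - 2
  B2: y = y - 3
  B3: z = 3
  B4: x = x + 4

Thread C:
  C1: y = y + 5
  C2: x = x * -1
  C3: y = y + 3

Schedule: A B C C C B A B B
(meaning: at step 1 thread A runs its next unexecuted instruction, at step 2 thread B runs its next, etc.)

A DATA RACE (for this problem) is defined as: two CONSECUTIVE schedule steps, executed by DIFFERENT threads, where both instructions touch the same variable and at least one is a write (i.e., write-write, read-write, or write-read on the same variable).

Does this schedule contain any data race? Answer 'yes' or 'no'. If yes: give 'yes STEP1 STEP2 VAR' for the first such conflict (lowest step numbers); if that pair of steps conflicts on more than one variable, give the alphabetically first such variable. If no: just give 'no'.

Answer: yes 1 2 z

Derivation:
Steps 1,2: A(z = z + 5) vs B(y = z - 2). RACE on z (W-R).
Steps 2,3: B(y = z - 2) vs C(y = y + 5). RACE on y (W-W).
Steps 3,4: same thread (C). No race.
Steps 4,5: same thread (C). No race.
Steps 5,6: C(y = y + 3) vs B(y = y - 3). RACE on y (W-W).
Steps 6,7: B(r=y,w=y) vs A(r=x,w=x). No conflict.
Steps 7,8: A(r=x,w=x) vs B(r=-,w=z). No conflict.
Steps 8,9: same thread (B). No race.
First conflict at steps 1,2.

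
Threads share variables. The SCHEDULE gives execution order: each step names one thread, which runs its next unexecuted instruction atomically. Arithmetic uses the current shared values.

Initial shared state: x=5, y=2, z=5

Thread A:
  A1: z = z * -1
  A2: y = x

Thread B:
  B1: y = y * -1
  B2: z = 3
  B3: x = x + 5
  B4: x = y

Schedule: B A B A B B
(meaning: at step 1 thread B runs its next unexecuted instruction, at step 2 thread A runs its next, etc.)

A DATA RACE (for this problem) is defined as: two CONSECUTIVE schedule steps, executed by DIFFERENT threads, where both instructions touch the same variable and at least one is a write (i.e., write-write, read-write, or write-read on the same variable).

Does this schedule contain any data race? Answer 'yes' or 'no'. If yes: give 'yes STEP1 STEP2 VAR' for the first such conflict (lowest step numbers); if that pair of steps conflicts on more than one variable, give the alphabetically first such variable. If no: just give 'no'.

Answer: yes 2 3 z

Derivation:
Steps 1,2: B(r=y,w=y) vs A(r=z,w=z). No conflict.
Steps 2,3: A(z = z * -1) vs B(z = 3). RACE on z (W-W).
Steps 3,4: B(r=-,w=z) vs A(r=x,w=y). No conflict.
Steps 4,5: A(y = x) vs B(x = x + 5). RACE on x (R-W).
Steps 5,6: same thread (B). No race.
First conflict at steps 2,3.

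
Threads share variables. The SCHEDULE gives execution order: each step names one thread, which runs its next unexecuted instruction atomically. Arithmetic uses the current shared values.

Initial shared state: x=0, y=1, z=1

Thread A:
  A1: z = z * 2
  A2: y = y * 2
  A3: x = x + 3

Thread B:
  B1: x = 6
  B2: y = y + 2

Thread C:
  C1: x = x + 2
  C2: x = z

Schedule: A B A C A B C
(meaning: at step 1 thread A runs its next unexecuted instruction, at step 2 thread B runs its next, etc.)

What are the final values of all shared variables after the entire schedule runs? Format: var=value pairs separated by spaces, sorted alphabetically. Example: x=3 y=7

Step 1: thread A executes A1 (z = z * 2). Shared: x=0 y=1 z=2. PCs: A@1 B@0 C@0
Step 2: thread B executes B1 (x = 6). Shared: x=6 y=1 z=2. PCs: A@1 B@1 C@0
Step 3: thread A executes A2 (y = y * 2). Shared: x=6 y=2 z=2. PCs: A@2 B@1 C@0
Step 4: thread C executes C1 (x = x + 2). Shared: x=8 y=2 z=2. PCs: A@2 B@1 C@1
Step 5: thread A executes A3 (x = x + 3). Shared: x=11 y=2 z=2. PCs: A@3 B@1 C@1
Step 6: thread B executes B2 (y = y + 2). Shared: x=11 y=4 z=2. PCs: A@3 B@2 C@1
Step 7: thread C executes C2 (x = z). Shared: x=2 y=4 z=2. PCs: A@3 B@2 C@2

Answer: x=2 y=4 z=2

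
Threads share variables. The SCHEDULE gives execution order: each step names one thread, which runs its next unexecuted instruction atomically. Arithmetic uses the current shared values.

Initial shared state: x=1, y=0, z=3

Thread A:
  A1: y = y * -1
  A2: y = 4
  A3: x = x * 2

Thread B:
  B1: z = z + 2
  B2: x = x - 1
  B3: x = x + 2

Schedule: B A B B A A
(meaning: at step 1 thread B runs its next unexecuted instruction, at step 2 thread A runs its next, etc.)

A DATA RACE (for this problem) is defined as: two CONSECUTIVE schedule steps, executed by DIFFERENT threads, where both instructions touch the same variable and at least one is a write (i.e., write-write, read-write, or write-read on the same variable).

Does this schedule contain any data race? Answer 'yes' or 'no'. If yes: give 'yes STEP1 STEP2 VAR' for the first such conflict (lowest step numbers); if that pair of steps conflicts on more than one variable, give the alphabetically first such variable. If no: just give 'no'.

Answer: no

Derivation:
Steps 1,2: B(r=z,w=z) vs A(r=y,w=y). No conflict.
Steps 2,3: A(r=y,w=y) vs B(r=x,w=x). No conflict.
Steps 3,4: same thread (B). No race.
Steps 4,5: B(r=x,w=x) vs A(r=-,w=y). No conflict.
Steps 5,6: same thread (A). No race.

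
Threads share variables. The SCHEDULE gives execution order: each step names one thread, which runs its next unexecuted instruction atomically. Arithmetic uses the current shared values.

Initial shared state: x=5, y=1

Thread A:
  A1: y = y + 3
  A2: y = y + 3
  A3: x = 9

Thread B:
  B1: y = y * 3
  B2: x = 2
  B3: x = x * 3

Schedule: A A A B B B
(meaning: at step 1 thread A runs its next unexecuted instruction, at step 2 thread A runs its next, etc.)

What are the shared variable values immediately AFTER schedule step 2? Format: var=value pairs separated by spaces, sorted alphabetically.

Answer: x=5 y=7

Derivation:
Step 1: thread A executes A1 (y = y + 3). Shared: x=5 y=4. PCs: A@1 B@0
Step 2: thread A executes A2 (y = y + 3). Shared: x=5 y=7. PCs: A@2 B@0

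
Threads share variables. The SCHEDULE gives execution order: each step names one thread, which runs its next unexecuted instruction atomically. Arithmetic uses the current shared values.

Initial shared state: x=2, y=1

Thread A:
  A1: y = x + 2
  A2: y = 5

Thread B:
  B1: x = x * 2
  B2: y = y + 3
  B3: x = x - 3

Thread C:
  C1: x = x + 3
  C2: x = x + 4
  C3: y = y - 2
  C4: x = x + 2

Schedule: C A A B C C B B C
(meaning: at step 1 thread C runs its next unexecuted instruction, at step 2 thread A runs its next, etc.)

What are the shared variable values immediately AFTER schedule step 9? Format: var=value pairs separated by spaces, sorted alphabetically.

Step 1: thread C executes C1 (x = x + 3). Shared: x=5 y=1. PCs: A@0 B@0 C@1
Step 2: thread A executes A1 (y = x + 2). Shared: x=5 y=7. PCs: A@1 B@0 C@1
Step 3: thread A executes A2 (y = 5). Shared: x=5 y=5. PCs: A@2 B@0 C@1
Step 4: thread B executes B1 (x = x * 2). Shared: x=10 y=5. PCs: A@2 B@1 C@1
Step 5: thread C executes C2 (x = x + 4). Shared: x=14 y=5. PCs: A@2 B@1 C@2
Step 6: thread C executes C3 (y = y - 2). Shared: x=14 y=3. PCs: A@2 B@1 C@3
Step 7: thread B executes B2 (y = y + 3). Shared: x=14 y=6. PCs: A@2 B@2 C@3
Step 8: thread B executes B3 (x = x - 3). Shared: x=11 y=6. PCs: A@2 B@3 C@3
Step 9: thread C executes C4 (x = x + 2). Shared: x=13 y=6. PCs: A@2 B@3 C@4

Answer: x=13 y=6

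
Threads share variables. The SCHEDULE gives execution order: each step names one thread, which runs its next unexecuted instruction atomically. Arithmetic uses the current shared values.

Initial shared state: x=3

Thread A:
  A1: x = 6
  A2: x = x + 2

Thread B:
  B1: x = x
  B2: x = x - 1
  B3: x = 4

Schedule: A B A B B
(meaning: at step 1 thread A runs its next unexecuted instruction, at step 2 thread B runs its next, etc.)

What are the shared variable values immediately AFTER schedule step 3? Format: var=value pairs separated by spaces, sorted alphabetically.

Step 1: thread A executes A1 (x = 6). Shared: x=6. PCs: A@1 B@0
Step 2: thread B executes B1 (x = x). Shared: x=6. PCs: A@1 B@1
Step 3: thread A executes A2 (x = x + 2). Shared: x=8. PCs: A@2 B@1

Answer: x=8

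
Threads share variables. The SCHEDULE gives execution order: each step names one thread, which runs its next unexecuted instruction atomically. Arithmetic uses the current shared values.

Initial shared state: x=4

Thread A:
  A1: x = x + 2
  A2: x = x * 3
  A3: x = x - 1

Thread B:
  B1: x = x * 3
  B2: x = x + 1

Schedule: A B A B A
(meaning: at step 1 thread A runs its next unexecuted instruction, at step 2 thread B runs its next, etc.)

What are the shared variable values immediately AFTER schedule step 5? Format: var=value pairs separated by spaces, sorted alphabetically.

Answer: x=54

Derivation:
Step 1: thread A executes A1 (x = x + 2). Shared: x=6. PCs: A@1 B@0
Step 2: thread B executes B1 (x = x * 3). Shared: x=18. PCs: A@1 B@1
Step 3: thread A executes A2 (x = x * 3). Shared: x=54. PCs: A@2 B@1
Step 4: thread B executes B2 (x = x + 1). Shared: x=55. PCs: A@2 B@2
Step 5: thread A executes A3 (x = x - 1). Shared: x=54. PCs: A@3 B@2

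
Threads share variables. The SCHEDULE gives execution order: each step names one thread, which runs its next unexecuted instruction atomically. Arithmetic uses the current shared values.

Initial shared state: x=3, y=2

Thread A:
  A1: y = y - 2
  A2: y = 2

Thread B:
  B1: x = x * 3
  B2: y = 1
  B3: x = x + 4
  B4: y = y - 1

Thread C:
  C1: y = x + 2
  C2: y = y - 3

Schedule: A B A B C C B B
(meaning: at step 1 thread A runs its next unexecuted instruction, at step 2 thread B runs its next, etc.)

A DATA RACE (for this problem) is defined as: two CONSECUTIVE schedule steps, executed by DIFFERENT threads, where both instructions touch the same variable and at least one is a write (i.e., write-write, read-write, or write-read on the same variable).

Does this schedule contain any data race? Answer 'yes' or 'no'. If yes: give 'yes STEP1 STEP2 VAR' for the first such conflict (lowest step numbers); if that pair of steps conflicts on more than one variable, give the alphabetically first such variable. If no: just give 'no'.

Answer: yes 3 4 y

Derivation:
Steps 1,2: A(r=y,w=y) vs B(r=x,w=x). No conflict.
Steps 2,3: B(r=x,w=x) vs A(r=-,w=y). No conflict.
Steps 3,4: A(y = 2) vs B(y = 1). RACE on y (W-W).
Steps 4,5: B(y = 1) vs C(y = x + 2). RACE on y (W-W).
Steps 5,6: same thread (C). No race.
Steps 6,7: C(r=y,w=y) vs B(r=x,w=x). No conflict.
Steps 7,8: same thread (B). No race.
First conflict at steps 3,4.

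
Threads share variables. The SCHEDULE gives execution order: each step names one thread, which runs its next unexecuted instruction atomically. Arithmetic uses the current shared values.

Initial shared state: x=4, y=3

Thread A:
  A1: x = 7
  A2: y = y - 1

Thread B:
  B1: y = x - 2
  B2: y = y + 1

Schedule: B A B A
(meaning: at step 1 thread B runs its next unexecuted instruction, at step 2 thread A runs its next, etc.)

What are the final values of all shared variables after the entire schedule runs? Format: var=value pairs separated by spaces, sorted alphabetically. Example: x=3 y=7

Answer: x=7 y=2

Derivation:
Step 1: thread B executes B1 (y = x - 2). Shared: x=4 y=2. PCs: A@0 B@1
Step 2: thread A executes A1 (x = 7). Shared: x=7 y=2. PCs: A@1 B@1
Step 3: thread B executes B2 (y = y + 1). Shared: x=7 y=3. PCs: A@1 B@2
Step 4: thread A executes A2 (y = y - 1). Shared: x=7 y=2. PCs: A@2 B@2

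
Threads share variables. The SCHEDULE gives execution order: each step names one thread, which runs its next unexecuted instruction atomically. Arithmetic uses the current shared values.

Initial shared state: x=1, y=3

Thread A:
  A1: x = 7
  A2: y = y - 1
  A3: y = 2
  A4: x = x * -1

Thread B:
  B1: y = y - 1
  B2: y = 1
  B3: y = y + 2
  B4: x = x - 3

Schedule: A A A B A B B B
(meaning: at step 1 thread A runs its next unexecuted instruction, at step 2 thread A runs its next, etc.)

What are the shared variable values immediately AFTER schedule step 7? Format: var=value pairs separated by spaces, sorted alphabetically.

Step 1: thread A executes A1 (x = 7). Shared: x=7 y=3. PCs: A@1 B@0
Step 2: thread A executes A2 (y = y - 1). Shared: x=7 y=2. PCs: A@2 B@0
Step 3: thread A executes A3 (y = 2). Shared: x=7 y=2. PCs: A@3 B@0
Step 4: thread B executes B1 (y = y - 1). Shared: x=7 y=1. PCs: A@3 B@1
Step 5: thread A executes A4 (x = x * -1). Shared: x=-7 y=1. PCs: A@4 B@1
Step 6: thread B executes B2 (y = 1). Shared: x=-7 y=1. PCs: A@4 B@2
Step 7: thread B executes B3 (y = y + 2). Shared: x=-7 y=3. PCs: A@4 B@3

Answer: x=-7 y=3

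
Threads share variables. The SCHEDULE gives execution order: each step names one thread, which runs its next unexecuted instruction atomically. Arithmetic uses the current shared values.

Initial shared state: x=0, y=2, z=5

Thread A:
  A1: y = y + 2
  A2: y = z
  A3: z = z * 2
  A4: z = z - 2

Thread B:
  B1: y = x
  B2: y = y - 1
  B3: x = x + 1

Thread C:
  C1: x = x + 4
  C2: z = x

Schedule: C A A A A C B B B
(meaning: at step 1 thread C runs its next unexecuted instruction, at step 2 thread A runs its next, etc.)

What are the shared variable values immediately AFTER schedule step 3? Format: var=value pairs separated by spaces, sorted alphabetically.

Step 1: thread C executes C1 (x = x + 4). Shared: x=4 y=2 z=5. PCs: A@0 B@0 C@1
Step 2: thread A executes A1 (y = y + 2). Shared: x=4 y=4 z=5. PCs: A@1 B@0 C@1
Step 3: thread A executes A2 (y = z). Shared: x=4 y=5 z=5. PCs: A@2 B@0 C@1

Answer: x=4 y=5 z=5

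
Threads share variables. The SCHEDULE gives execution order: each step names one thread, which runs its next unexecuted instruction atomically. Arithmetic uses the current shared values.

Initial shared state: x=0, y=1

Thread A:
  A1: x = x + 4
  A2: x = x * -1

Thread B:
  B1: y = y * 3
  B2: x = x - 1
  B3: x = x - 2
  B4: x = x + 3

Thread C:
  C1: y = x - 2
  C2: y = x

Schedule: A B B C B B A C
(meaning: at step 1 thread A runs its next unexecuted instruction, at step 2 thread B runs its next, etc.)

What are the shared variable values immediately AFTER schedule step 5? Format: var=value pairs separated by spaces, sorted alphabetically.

Answer: x=1 y=1

Derivation:
Step 1: thread A executes A1 (x = x + 4). Shared: x=4 y=1. PCs: A@1 B@0 C@0
Step 2: thread B executes B1 (y = y * 3). Shared: x=4 y=3. PCs: A@1 B@1 C@0
Step 3: thread B executes B2 (x = x - 1). Shared: x=3 y=3. PCs: A@1 B@2 C@0
Step 4: thread C executes C1 (y = x - 2). Shared: x=3 y=1. PCs: A@1 B@2 C@1
Step 5: thread B executes B3 (x = x - 2). Shared: x=1 y=1. PCs: A@1 B@3 C@1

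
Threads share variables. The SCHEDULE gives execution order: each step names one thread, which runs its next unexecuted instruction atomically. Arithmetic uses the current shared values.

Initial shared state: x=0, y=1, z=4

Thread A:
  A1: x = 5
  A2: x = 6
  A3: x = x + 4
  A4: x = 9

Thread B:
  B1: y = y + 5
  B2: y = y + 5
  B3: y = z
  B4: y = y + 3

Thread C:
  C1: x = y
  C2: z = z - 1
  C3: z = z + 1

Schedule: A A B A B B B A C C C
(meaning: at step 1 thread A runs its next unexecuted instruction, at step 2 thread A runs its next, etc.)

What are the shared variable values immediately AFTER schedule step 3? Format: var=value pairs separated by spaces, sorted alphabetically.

Answer: x=6 y=6 z=4

Derivation:
Step 1: thread A executes A1 (x = 5). Shared: x=5 y=1 z=4. PCs: A@1 B@0 C@0
Step 2: thread A executes A2 (x = 6). Shared: x=6 y=1 z=4. PCs: A@2 B@0 C@0
Step 3: thread B executes B1 (y = y + 5). Shared: x=6 y=6 z=4. PCs: A@2 B@1 C@0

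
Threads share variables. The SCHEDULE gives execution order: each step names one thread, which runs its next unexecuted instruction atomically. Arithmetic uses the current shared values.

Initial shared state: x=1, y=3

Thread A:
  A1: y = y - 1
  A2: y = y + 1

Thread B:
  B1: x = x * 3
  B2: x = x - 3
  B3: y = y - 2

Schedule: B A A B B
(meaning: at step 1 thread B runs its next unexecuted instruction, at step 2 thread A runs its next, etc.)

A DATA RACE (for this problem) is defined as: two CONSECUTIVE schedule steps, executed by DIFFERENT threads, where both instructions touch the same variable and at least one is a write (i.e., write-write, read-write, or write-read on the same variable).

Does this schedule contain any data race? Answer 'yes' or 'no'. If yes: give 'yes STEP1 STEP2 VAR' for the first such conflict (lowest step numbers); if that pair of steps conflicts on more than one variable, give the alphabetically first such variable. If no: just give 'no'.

Steps 1,2: B(r=x,w=x) vs A(r=y,w=y). No conflict.
Steps 2,3: same thread (A). No race.
Steps 3,4: A(r=y,w=y) vs B(r=x,w=x). No conflict.
Steps 4,5: same thread (B). No race.

Answer: no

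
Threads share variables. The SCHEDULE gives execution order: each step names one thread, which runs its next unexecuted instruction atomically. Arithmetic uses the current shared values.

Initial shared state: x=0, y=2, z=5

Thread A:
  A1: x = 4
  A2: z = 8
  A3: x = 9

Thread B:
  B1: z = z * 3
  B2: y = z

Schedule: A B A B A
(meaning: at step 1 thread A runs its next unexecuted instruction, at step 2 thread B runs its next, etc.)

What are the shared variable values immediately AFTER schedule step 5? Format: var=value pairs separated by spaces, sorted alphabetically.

Answer: x=9 y=8 z=8

Derivation:
Step 1: thread A executes A1 (x = 4). Shared: x=4 y=2 z=5. PCs: A@1 B@0
Step 2: thread B executes B1 (z = z * 3). Shared: x=4 y=2 z=15. PCs: A@1 B@1
Step 3: thread A executes A2 (z = 8). Shared: x=4 y=2 z=8. PCs: A@2 B@1
Step 4: thread B executes B2 (y = z). Shared: x=4 y=8 z=8. PCs: A@2 B@2
Step 5: thread A executes A3 (x = 9). Shared: x=9 y=8 z=8. PCs: A@3 B@2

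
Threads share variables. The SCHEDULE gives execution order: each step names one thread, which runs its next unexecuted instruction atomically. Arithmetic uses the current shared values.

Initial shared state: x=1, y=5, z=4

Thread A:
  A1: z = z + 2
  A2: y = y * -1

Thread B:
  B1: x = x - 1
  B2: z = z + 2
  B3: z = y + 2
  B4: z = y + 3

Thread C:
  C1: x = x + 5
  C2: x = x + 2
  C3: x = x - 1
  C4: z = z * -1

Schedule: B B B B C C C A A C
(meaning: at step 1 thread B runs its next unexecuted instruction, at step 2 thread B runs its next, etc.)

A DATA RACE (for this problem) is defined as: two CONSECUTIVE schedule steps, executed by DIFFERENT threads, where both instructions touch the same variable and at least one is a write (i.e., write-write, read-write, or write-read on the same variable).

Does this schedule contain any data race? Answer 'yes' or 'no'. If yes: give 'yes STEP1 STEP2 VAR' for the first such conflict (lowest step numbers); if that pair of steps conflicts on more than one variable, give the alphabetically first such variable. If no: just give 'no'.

Steps 1,2: same thread (B). No race.
Steps 2,3: same thread (B). No race.
Steps 3,4: same thread (B). No race.
Steps 4,5: B(r=y,w=z) vs C(r=x,w=x). No conflict.
Steps 5,6: same thread (C). No race.
Steps 6,7: same thread (C). No race.
Steps 7,8: C(r=x,w=x) vs A(r=z,w=z). No conflict.
Steps 8,9: same thread (A). No race.
Steps 9,10: A(r=y,w=y) vs C(r=z,w=z). No conflict.

Answer: no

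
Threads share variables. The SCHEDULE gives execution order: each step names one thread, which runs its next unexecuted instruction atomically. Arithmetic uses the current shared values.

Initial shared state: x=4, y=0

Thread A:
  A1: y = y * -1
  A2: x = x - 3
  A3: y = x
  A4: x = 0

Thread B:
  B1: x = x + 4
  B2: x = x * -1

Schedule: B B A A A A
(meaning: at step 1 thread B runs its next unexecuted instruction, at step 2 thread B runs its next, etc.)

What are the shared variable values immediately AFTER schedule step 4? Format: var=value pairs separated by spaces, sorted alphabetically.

Answer: x=-11 y=0

Derivation:
Step 1: thread B executes B1 (x = x + 4). Shared: x=8 y=0. PCs: A@0 B@1
Step 2: thread B executes B2 (x = x * -1). Shared: x=-8 y=0. PCs: A@0 B@2
Step 3: thread A executes A1 (y = y * -1). Shared: x=-8 y=0. PCs: A@1 B@2
Step 4: thread A executes A2 (x = x - 3). Shared: x=-11 y=0. PCs: A@2 B@2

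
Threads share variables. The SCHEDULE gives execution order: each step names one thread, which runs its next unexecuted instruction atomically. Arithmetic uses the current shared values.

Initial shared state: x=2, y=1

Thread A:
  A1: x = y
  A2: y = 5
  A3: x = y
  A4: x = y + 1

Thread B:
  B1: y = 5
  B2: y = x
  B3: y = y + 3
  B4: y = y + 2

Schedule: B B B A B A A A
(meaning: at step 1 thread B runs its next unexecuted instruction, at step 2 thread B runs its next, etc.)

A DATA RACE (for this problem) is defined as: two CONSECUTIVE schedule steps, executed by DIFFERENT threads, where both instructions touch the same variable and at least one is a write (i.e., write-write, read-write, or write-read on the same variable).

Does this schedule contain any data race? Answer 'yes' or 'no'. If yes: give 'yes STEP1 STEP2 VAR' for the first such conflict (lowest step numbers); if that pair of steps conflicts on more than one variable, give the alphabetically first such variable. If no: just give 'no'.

Steps 1,2: same thread (B). No race.
Steps 2,3: same thread (B). No race.
Steps 3,4: B(y = y + 3) vs A(x = y). RACE on y (W-R).
Steps 4,5: A(x = y) vs B(y = y + 2). RACE on y (R-W).
Steps 5,6: B(y = y + 2) vs A(y = 5). RACE on y (W-W).
Steps 6,7: same thread (A). No race.
Steps 7,8: same thread (A). No race.
First conflict at steps 3,4.

Answer: yes 3 4 y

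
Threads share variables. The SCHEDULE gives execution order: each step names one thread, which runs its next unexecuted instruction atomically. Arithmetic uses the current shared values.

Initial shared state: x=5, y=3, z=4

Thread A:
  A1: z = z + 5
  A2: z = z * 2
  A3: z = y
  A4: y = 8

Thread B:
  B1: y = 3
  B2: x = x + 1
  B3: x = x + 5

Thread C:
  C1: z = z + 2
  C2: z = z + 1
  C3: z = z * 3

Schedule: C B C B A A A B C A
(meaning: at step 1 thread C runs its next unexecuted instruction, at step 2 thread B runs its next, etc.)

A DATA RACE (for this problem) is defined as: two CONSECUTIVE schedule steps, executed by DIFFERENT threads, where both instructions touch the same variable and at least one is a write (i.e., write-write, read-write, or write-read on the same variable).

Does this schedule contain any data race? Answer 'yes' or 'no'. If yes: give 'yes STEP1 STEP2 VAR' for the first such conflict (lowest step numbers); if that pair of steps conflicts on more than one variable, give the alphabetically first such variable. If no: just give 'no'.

Steps 1,2: C(r=z,w=z) vs B(r=-,w=y). No conflict.
Steps 2,3: B(r=-,w=y) vs C(r=z,w=z). No conflict.
Steps 3,4: C(r=z,w=z) vs B(r=x,w=x). No conflict.
Steps 4,5: B(r=x,w=x) vs A(r=z,w=z). No conflict.
Steps 5,6: same thread (A). No race.
Steps 6,7: same thread (A). No race.
Steps 7,8: A(r=y,w=z) vs B(r=x,w=x). No conflict.
Steps 8,9: B(r=x,w=x) vs C(r=z,w=z). No conflict.
Steps 9,10: C(r=z,w=z) vs A(r=-,w=y). No conflict.

Answer: no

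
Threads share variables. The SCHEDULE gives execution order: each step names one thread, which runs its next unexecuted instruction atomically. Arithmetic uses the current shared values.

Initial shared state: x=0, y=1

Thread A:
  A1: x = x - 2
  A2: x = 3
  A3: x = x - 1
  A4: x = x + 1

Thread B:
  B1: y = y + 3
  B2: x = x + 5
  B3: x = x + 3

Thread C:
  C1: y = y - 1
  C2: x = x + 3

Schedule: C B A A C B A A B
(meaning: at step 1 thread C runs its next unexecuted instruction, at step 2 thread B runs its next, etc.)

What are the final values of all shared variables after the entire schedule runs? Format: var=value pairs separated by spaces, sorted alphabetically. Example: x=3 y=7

Step 1: thread C executes C1 (y = y - 1). Shared: x=0 y=0. PCs: A@0 B@0 C@1
Step 2: thread B executes B1 (y = y + 3). Shared: x=0 y=3. PCs: A@0 B@1 C@1
Step 3: thread A executes A1 (x = x - 2). Shared: x=-2 y=3. PCs: A@1 B@1 C@1
Step 4: thread A executes A2 (x = 3). Shared: x=3 y=3. PCs: A@2 B@1 C@1
Step 5: thread C executes C2 (x = x + 3). Shared: x=6 y=3. PCs: A@2 B@1 C@2
Step 6: thread B executes B2 (x = x + 5). Shared: x=11 y=3. PCs: A@2 B@2 C@2
Step 7: thread A executes A3 (x = x - 1). Shared: x=10 y=3. PCs: A@3 B@2 C@2
Step 8: thread A executes A4 (x = x + 1). Shared: x=11 y=3. PCs: A@4 B@2 C@2
Step 9: thread B executes B3 (x = x + 3). Shared: x=14 y=3. PCs: A@4 B@3 C@2

Answer: x=14 y=3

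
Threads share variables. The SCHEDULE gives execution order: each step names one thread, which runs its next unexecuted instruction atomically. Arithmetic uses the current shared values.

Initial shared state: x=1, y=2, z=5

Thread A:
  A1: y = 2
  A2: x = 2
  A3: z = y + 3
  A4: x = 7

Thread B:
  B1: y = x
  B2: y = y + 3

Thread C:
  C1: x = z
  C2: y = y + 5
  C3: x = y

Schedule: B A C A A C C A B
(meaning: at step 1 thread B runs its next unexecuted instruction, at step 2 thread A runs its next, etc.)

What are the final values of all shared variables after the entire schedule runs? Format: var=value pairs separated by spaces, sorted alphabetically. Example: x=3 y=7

Step 1: thread B executes B1 (y = x). Shared: x=1 y=1 z=5. PCs: A@0 B@1 C@0
Step 2: thread A executes A1 (y = 2). Shared: x=1 y=2 z=5. PCs: A@1 B@1 C@0
Step 3: thread C executes C1 (x = z). Shared: x=5 y=2 z=5. PCs: A@1 B@1 C@1
Step 4: thread A executes A2 (x = 2). Shared: x=2 y=2 z=5. PCs: A@2 B@1 C@1
Step 5: thread A executes A3 (z = y + 3). Shared: x=2 y=2 z=5. PCs: A@3 B@1 C@1
Step 6: thread C executes C2 (y = y + 5). Shared: x=2 y=7 z=5. PCs: A@3 B@1 C@2
Step 7: thread C executes C3 (x = y). Shared: x=7 y=7 z=5. PCs: A@3 B@1 C@3
Step 8: thread A executes A4 (x = 7). Shared: x=7 y=7 z=5. PCs: A@4 B@1 C@3
Step 9: thread B executes B2 (y = y + 3). Shared: x=7 y=10 z=5. PCs: A@4 B@2 C@3

Answer: x=7 y=10 z=5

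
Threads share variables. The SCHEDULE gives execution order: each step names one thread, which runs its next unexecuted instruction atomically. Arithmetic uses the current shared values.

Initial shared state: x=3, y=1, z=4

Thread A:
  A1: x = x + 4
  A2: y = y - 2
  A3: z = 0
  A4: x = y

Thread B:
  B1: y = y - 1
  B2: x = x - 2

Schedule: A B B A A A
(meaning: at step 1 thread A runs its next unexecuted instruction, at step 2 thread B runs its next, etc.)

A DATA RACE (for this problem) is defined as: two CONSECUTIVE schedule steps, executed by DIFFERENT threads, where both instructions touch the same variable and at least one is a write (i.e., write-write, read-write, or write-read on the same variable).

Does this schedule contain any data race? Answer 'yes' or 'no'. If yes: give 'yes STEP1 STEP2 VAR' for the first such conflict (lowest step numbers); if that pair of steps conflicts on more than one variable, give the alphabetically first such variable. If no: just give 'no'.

Answer: no

Derivation:
Steps 1,2: A(r=x,w=x) vs B(r=y,w=y). No conflict.
Steps 2,3: same thread (B). No race.
Steps 3,4: B(r=x,w=x) vs A(r=y,w=y). No conflict.
Steps 4,5: same thread (A). No race.
Steps 5,6: same thread (A). No race.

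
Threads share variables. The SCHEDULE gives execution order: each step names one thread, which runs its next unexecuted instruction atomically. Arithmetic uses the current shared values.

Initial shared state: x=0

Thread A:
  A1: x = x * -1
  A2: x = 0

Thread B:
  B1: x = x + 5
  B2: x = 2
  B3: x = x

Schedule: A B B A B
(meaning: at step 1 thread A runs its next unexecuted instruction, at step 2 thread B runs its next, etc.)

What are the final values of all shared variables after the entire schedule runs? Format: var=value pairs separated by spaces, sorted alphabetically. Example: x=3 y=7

Step 1: thread A executes A1 (x = x * -1). Shared: x=0. PCs: A@1 B@0
Step 2: thread B executes B1 (x = x + 5). Shared: x=5. PCs: A@1 B@1
Step 3: thread B executes B2 (x = 2). Shared: x=2. PCs: A@1 B@2
Step 4: thread A executes A2 (x = 0). Shared: x=0. PCs: A@2 B@2
Step 5: thread B executes B3 (x = x). Shared: x=0. PCs: A@2 B@3

Answer: x=0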